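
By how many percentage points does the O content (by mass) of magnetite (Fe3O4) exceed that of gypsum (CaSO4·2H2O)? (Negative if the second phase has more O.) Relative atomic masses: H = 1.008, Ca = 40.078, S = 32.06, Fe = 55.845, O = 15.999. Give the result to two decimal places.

First mineral: 63.996 g O in 231.531 g formula = 27.64 wt% O.
Second mineral: 95.994 g O in 172.164 g formula = 55.76 wt% O.
27.64% − 55.76% gives a difference of -28.12 percentage points.

-28.12 percentage points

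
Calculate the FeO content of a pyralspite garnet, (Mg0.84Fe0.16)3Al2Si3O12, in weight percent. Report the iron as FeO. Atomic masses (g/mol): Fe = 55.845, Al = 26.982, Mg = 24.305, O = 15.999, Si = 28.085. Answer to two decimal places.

M((Mg0.84Fe0.16)3Al2Si3O12) = 418.261 g/mol; M(FeO) = 71.844 g/mol.
Moles FeO per formula unit = 0.48 Fe ÷ 1 = 0.4800.
FeO fraction = (0.4800 × 71.844) / 418.261 = 34.485/418.261 = 0.0824.

8.24 wt%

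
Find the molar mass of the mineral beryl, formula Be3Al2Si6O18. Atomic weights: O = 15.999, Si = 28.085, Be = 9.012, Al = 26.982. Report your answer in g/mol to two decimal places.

537.49 g/mol

The formula mass is the sum 3(9.012) + 2(26.982) + 6(28.085) + 18(15.999).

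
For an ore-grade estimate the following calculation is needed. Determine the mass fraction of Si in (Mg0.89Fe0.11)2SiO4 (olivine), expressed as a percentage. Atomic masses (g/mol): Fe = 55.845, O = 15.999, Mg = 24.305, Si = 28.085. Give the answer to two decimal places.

M((Mg0.89Fe0.11)2SiO4) = 147.630 g/mol.
Si contributes 1 × 28.085 = 28.085 g per mole.
28.085/147.630 = 0.1902 → 19.02%.

19.02 mass %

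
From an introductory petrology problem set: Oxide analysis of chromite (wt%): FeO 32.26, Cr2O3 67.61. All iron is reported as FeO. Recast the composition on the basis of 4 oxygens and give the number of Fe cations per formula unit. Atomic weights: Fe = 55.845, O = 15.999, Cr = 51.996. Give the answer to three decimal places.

1.007 Fe apfu

32.26 wt% FeO ÷ 71.844 g/mol = 0.44903 mol, giving 0.44903 Fe and 0.44903 O.
67.61 wt% Cr2O3 ÷ 151.989 g/mol = 0.44483 mol, giving 0.88966 Cr and 1.33449 O.
Oxygen sums to 1.78352; scaling by 4/1.78352 = 2.24276 puts the formula on 4 O.
Fe: 0.44903 × 2.24276 = 1.007 atoms per formula unit.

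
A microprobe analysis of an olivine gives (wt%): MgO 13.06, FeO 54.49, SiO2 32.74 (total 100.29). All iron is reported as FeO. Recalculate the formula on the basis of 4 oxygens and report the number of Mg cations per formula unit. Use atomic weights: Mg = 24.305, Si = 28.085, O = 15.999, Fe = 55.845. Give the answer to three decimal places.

0.597 Mg apfu

13.06 wt% MgO ÷ 40.304 g/mol = 0.32404 mol, giving 0.32404 Mg and 0.32404 O.
54.49 wt% FeO ÷ 71.844 g/mol = 0.75845 mol, giving 0.75845 Fe and 0.75845 O.
32.74 wt% SiO2 ÷ 60.083 g/mol = 0.54491 mol, giving 0.54491 Si and 1.08982 O.
Oxygen sums to 2.17231; scaling by 4/2.17231 = 1.84136 puts the formula on 4 O.
Mg: 0.32404 × 1.84136 = 0.597 atoms per formula unit.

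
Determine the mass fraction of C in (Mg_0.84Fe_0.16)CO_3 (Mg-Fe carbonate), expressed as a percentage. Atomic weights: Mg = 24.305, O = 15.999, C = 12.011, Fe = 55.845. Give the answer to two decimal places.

Formula mass = 0.84×24.305 + 0.16×55.845 + 1×12.011 + 3×15.999 = 89.359 g/mol, of which 12.011 g is C.
So C makes up 12.011/89.359 = 0.1344 of the mass, i.e. 13.44%.

13.44 wt%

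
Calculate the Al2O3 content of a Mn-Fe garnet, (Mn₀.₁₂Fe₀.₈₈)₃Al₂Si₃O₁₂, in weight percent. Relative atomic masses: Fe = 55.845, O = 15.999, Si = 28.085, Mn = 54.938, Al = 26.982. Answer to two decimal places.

20.50 wt%

Formula mass = 497.415 g/mol.
2 Al → 1.0000 mol Al2O3 per formula unit; M(Al2O3) = 101.961, so Al2O3 mass = 101.961 g.
101.961/497.415 × 100 = 20.50 wt%.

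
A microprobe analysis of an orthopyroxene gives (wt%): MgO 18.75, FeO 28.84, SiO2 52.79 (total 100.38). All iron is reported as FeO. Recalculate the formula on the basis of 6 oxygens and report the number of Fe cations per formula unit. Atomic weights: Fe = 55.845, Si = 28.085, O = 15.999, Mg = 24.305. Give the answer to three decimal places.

0.918 Fe apfu

MgO (M=40.304): mol = 0.46521; Mg = 0.46521, O = 0.46521.
FeO (M=71.844): mol = 0.40143; Fe = 0.40143, O = 0.40143.
SiO2 (M=60.083): mol = 0.87862; Si = 0.87862, O = 1.75724.
ΣO = 2.62388; factor = 6/ΣO = 2.28669.
Fe apfu = 0.40143 × 2.28669 = 0.918.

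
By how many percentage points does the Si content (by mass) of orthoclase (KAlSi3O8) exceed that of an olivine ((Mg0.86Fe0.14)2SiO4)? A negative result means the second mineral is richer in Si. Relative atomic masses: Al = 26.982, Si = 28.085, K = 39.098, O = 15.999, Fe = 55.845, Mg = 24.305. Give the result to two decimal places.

11.49 percentage points

M(KAlSi3O8) = 278.327 g/mol, so wt% Si = 84.255/278.327 × 100 = 30.27%.
M((Mg0.86Fe0.14)2SiO4) = 149.522 g/mol, so wt% Si = 28.085/149.522 × 100 = 18.78%.
30.27 − 18.78 = 11.49 pp.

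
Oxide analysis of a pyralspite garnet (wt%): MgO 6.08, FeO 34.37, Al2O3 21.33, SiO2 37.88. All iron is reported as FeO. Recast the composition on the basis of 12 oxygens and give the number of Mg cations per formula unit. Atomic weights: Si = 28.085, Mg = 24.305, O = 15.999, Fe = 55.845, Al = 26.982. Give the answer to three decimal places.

6.08 wt% MgO ÷ 40.304 g/mol = 0.15085 mol, giving 0.15085 Mg and 0.15085 O.
34.37 wt% FeO ÷ 71.844 g/mol = 0.47840 mol, giving 0.47840 Fe and 0.47840 O.
21.33 wt% Al2O3 ÷ 101.961 g/mol = 0.20920 mol, giving 0.41840 Al and 0.62760 O.
37.88 wt% SiO2 ÷ 60.083 g/mol = 0.63046 mol, giving 0.63046 Si and 1.26092 O.
Oxygen sums to 2.51777; scaling by 12/2.51777 = 4.76612 puts the formula on 12 O.
Mg: 0.15085 × 4.76612 = 0.719 atoms per formula unit.

0.719 Mg apfu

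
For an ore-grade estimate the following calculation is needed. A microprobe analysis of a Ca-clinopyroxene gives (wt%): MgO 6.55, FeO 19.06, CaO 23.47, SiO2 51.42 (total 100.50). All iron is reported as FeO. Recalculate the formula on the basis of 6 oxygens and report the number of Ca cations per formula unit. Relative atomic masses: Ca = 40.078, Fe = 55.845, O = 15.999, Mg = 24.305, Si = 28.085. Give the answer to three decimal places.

6.55 wt% MgO ÷ 40.304 g/mol = 0.16251 mol, giving 0.16251 Mg and 0.16251 O.
19.06 wt% FeO ÷ 71.844 g/mol = 0.26530 mol, giving 0.26530 Fe and 0.26530 O.
23.47 wt% CaO ÷ 56.077 g/mol = 0.41853 mol, giving 0.41853 Ca and 0.41853 O.
51.42 wt% SiO2 ÷ 60.083 g/mol = 0.85582 mol, giving 0.85582 Si and 1.71164 O.
Oxygen sums to 2.55798; scaling by 6/2.55798 = 2.34560 puts the formula on 6 O.
Ca: 0.41853 × 2.34560 = 0.982 atoms per formula unit.

0.982 Ca apfu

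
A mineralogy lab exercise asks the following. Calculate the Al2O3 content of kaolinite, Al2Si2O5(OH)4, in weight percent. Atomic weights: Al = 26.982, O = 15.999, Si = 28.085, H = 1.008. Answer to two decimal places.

Formula mass = 258.157 g/mol.
2 Al → 1.0000 mol Al2O3 per formula unit; M(Al2O3) = 101.961, so Al2O3 mass = 101.961 g.
101.961/258.157 × 100 = 39.50 wt%.

39.50 wt%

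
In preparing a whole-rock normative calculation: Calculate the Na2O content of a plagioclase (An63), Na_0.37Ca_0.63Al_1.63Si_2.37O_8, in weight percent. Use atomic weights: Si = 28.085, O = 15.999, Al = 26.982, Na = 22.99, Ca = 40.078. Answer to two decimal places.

4.21 wt%

Molar mass of Na_0.37Ca_0.63Al_1.63Si_2.37O_8 = 0.37×22.99 + 0.63×40.078 + 1.63×26.982 + 2.37×28.085 + 8×15.999 = 272.290 g/mol.
Each formula unit contains 0.37 Na, equivalent to 0.37/2 = 0.1850 mol Na2O.
M(Na2O) = 2×22.99 + 1×15.999 = 61.979 g/mol.
Mass of Na2O per formula unit = 0.1850 × 61.979 = 11.466 g.
Na2O wt% = 11.466 / 272.290 × 100 = 4.21%.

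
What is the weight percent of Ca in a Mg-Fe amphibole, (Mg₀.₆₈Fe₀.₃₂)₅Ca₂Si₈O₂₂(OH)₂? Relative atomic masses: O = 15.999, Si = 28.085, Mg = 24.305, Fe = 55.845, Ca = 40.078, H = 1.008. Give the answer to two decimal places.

Molar mass of (Mg₀.₆₈Fe₀.₃₂)₅Ca₂Si₈O₂₂(OH)₂: 3.40*24.305 + 1.60*55.845 + 2*40.078 + 8*28.085 + 24*15.999 + 2*1.008 = 862.817 g/mol.
Mass of Ca per formula unit: 2 × 40.078 = 80.156 g.
Weight fraction Ca = 80.156 / 862.817 = 0.0929.

9.29 mass %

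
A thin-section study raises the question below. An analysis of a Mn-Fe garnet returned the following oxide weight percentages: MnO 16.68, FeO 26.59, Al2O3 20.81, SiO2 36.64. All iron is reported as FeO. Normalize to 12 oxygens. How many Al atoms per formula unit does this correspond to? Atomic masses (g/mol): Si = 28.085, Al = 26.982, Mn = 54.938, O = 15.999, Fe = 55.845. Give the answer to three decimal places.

2.010 Al apfu

MnO (M=70.937): mol = 0.23514; Mn = 0.23514, O = 0.23514.
FeO (M=71.844): mol = 0.37011; Fe = 0.37011, O = 0.37011.
Al2O3 (M=101.961): mol = 0.20410; Al = 0.40820, O = 0.61230.
SiO2 (M=60.083): mol = 0.60982; Si = 0.60982, O = 1.21964.
ΣO = 2.43719; factor = 12/ΣO = 4.92370.
Al apfu = 0.40820 × 4.92370 = 2.010.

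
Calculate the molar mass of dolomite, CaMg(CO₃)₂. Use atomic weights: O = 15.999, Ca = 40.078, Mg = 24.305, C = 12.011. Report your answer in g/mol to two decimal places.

M = 1·40.078 + 1·24.305 + 2·12.011 + 6·15.999

184.40 g/mol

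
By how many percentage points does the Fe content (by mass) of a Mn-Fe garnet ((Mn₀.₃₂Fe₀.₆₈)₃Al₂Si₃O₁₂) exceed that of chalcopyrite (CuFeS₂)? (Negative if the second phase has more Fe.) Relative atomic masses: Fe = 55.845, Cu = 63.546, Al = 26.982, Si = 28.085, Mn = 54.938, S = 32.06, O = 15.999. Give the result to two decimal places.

-7.50 percentage points

Fe in (Mn₀.₃₂Fe₀.₆₈)₃Al₂Si₃O₁₂: molar mass 496.871 g/mol; 2.04×55.845 = 113.924 g → 22.93 wt%.
Fe in CuFeS₂: molar mass 183.511 g/mol; 1×55.845 = 55.845 g → 30.43 wt%.
Difference = 22.93 − 30.43 = -7.50 percentage points.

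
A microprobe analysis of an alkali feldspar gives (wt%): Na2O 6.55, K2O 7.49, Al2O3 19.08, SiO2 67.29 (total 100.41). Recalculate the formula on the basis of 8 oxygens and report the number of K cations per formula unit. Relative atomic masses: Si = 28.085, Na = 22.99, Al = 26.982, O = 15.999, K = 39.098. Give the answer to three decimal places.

6.55 wt% Na2O ÷ 61.979 g/mol = 0.10568 mol, giving 0.21136 Na and 0.10568 O.
7.49 wt% K2O ÷ 94.195 g/mol = 0.07952 mol, giving 0.15904 K and 0.07952 O.
19.08 wt% Al2O3 ÷ 101.961 g/mol = 0.18713 mol, giving 0.37426 Al and 0.56139 O.
67.29 wt% SiO2 ÷ 60.083 g/mol = 1.11995 mol, giving 1.11995 Si and 2.23990 O.
Oxygen sums to 2.98649; scaling by 8/2.98649 = 2.67873 puts the formula on 8 O.
K: 0.15904 × 2.67873 = 0.426 atoms per formula unit.

0.426 K apfu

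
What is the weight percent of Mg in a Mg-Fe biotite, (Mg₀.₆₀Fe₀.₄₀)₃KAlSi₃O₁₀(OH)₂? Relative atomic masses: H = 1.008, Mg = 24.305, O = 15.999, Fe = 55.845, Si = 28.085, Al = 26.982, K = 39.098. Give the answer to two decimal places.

M((Mg₀.₆₀Fe₀.₄₀)₃KAlSi₃O₁₀(OH)₂) = 455.102 g/mol.
Mg contributes 1.80 × 24.305 = 43.749 g per mole.
43.749/455.102 = 0.0961 → 9.61%.

9.61 mass %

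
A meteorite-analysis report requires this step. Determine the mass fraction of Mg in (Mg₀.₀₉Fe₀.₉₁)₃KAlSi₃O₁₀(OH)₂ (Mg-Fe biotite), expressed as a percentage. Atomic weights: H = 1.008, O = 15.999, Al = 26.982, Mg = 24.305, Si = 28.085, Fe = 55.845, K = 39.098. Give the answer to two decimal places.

1.30 weight percent

M((Mg₀.₀₉Fe₀.₉₁)₃KAlSi₃O₁₀(OH)₂) = 503.358 g/mol.
Mg contributes 0.27 × 24.305 = 6.562 g per mole.
6.562/503.358 = 0.0130 → 1.30%.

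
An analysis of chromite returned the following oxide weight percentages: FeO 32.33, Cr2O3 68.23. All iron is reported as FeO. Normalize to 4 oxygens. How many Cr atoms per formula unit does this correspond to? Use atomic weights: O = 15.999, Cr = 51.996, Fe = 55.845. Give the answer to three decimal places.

32.33 wt% FeO ÷ 71.844 g/mol = 0.45000 mol, giving 0.45000 Fe and 0.45000 O.
68.23 wt% Cr2O3 ÷ 151.989 g/mol = 0.44891 mol, giving 0.89782 Cr and 1.34673 O.
Oxygen sums to 1.79673; scaling by 4/1.79673 = 2.22627 puts the formula on 4 O.
Cr: 0.89782 × 2.22627 = 1.999 atoms per formula unit.

1.999 Cr apfu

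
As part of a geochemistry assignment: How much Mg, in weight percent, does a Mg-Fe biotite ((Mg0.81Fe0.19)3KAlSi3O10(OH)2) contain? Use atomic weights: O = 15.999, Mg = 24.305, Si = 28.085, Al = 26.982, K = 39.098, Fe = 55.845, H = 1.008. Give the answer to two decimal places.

13.57 weight percent

Formula mass = 2.43·24.305 + 0.57·55.845 + 1·39.098 + 1·26.982 + 3·28.085 + 12·15.999 + 2·1.008 = 435.232 g/mol, of which 59.061 g is Mg.
So Mg makes up 59.061/435.232 = 0.1357 of the mass, i.e. 13.57%.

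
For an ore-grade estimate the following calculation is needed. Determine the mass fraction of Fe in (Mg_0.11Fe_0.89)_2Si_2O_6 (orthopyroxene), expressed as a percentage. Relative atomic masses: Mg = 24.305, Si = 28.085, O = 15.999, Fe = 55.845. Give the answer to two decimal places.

M((Mg_0.11Fe_0.89)_2Si_2O_6) = 256.915 g/mol.
Fe contributes 1.78 × 55.845 = 99.404 g per mole.
99.404/256.915 = 0.3869 → 38.69%.

38.69 wt%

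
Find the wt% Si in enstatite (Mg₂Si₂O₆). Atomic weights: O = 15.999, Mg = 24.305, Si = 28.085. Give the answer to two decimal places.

27.98 weight percent

Molar mass of Mg₂Si₂O₆: 2·24.305 + 2·28.085 + 6·15.999 = 200.774 g/mol.
Mass of Si per formula unit: 2 × 28.085 = 56.170 g.
Weight fraction Si = 56.170 / 200.774 = 0.2798.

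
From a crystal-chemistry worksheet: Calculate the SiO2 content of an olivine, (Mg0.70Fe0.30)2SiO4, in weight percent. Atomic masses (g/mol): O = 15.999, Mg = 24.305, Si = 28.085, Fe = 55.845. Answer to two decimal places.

37.64 wt%

Formula mass = 159.615 g/mol.
1 Si → 1.0000 mol SiO2 per formula unit; M(SiO2) = 60.083, so SiO2 mass = 60.083 g.
60.083/159.615 × 100 = 37.64 wt%.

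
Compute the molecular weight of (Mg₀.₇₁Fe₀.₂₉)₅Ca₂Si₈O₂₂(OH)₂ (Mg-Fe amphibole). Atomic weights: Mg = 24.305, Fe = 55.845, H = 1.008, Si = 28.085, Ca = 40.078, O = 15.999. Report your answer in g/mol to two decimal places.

M = 3.55*24.305 + 1.45*55.845 + 2*40.078 + 8*28.085 + 24*15.999 + 2*1.008

858.09 g/mol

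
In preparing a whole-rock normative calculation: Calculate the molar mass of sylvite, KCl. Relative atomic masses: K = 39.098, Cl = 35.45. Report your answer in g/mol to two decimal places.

74.55 g/mol

The formula mass is the sum 1*39.098 + 1*35.45.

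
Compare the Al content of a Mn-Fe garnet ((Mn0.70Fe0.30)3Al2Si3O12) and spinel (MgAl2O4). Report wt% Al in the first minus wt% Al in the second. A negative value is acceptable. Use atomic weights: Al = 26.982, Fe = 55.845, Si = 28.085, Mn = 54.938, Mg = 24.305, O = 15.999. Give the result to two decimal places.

-27.05 percentage points

First mineral: 53.964 g Al in 495.837 g formula = 10.88 wt% Al.
Second mineral: 53.964 g Al in 142.265 g formula = 37.93 wt% Al.
10.88% − 37.93% gives a difference of -27.05 percentage points.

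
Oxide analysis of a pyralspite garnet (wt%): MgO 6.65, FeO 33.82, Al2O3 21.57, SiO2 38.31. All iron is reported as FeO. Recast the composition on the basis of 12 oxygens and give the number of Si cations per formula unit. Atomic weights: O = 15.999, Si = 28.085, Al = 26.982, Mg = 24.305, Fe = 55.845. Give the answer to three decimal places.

6.65 wt% MgO ÷ 40.304 g/mol = 0.16500 mol, giving 0.16500 Mg and 0.16500 O.
33.82 wt% FeO ÷ 71.844 g/mol = 0.47074 mol, giving 0.47074 Fe and 0.47074 O.
21.57 wt% Al2O3 ÷ 101.961 g/mol = 0.21155 mol, giving 0.42310 Al and 0.63465 O.
38.31 wt% SiO2 ÷ 60.083 g/mol = 0.63762 mol, giving 0.63762 Si and 1.27524 O.
Oxygen sums to 2.54563; scaling by 12/2.54563 = 4.71396 puts the formula on 12 O.
Si: 0.63762 × 4.71396 = 3.006 atoms per formula unit.

3.006 Si apfu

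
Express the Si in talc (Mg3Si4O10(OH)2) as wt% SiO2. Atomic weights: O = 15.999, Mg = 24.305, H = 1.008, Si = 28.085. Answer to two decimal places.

Molar mass of Mg3Si4O10(OH)2 = 3×24.305 + 4×28.085 + 12×15.999 + 2×1.008 = 379.259 g/mol.
Each formula unit contains 4 Si, equivalent to 4/1 = 4.0000 mol SiO2.
M(SiO2) = 1×28.085 + 2×15.999 = 60.083 g/mol.
Mass of SiO2 per formula unit = 4.0000 × 60.083 = 240.332 g.
SiO2 wt% = 240.332 / 379.259 × 100 = 63.37%.

63.37 wt%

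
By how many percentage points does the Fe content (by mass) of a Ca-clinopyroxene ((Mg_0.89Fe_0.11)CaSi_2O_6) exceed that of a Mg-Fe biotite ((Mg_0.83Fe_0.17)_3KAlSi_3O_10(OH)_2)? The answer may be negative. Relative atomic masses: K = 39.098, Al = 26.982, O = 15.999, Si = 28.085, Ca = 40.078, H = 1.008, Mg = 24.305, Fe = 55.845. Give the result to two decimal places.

-3.78 percentage points

First mineral: 6.143 g Fe in 220.016 g formula = 2.79 wt% Fe.
Second mineral: 28.481 g Fe in 433.339 g formula = 6.57 wt% Fe.
2.79% − 6.57% gives a difference of -3.78 percentage points.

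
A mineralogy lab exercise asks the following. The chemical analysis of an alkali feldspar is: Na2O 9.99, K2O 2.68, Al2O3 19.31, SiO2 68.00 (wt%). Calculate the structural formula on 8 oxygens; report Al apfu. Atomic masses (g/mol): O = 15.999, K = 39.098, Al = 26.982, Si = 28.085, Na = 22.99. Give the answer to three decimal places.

Na2O: 9.99/61.979 = 0.16118 mol → 0.32236 mol Na, 0.16118 mol O.
K2O: 2.68/94.195 = 0.02845 mol → 0.05690 mol K, 0.02845 mol O.
Al2O3: 19.31/101.961 = 0.18939 mol → 0.37878 mol Al, 0.56817 mol O.
SiO2: 68.00/60.083 = 1.13177 mol → 1.13177 mol Si, 2.26354 mol O.
Total oxygen = 3.02134 mol. Normalization factor = 8/3.02134 = 2.64783.
Al per 8 O = 0.37878 × 2.64783 = 1.003.

1.003 Al apfu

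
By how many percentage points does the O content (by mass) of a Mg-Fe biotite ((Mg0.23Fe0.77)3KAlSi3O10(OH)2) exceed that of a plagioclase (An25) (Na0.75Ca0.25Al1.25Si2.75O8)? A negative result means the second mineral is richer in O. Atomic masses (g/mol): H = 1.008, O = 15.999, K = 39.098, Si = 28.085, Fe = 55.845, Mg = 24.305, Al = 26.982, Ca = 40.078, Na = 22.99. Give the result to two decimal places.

O in (Mg0.23Fe0.77)3KAlSi3O10(OH)2: molar mass 490.111 g/mol; 12×15.999 = 191.988 g → 39.17 wt%.
O in Na0.75Ca0.25Al1.25Si2.75O8: molar mass 266.215 g/mol; 8×15.999 = 127.992 g → 48.08 wt%.
Difference = 39.17 − 48.08 = -8.91 percentage points.

-8.91 percentage points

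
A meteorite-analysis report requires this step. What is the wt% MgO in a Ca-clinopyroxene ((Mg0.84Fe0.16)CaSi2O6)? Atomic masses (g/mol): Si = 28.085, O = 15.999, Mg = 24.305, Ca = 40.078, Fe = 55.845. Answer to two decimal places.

15.28 wt%

Molar mass of (Mg0.84Fe0.16)CaSi2O6 = 0.84×24.305 + 0.16×55.845 + 1×40.078 + 2×28.085 + 6×15.999 = 221.593 g/mol.
Each formula unit contains 0.84 Mg, equivalent to 0.84/1 = 0.8400 mol MgO.
M(MgO) = 1×24.305 + 1×15.999 = 40.304 g/mol.
Mass of MgO per formula unit = 0.8400 × 40.304 = 33.855 g.
MgO wt% = 33.855 / 221.593 × 100 = 15.28%.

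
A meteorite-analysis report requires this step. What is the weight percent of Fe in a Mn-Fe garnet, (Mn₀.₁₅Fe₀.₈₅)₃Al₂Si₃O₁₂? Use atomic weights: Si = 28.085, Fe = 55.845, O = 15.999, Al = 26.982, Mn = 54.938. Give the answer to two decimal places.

Molar mass of (Mn₀.₁₅Fe₀.₈₅)₃Al₂Si₃O₁₂: 0.45*54.938 + 2.55*55.845 + 2*26.982 + 3*28.085 + 12*15.999 = 497.334 g/mol.
Mass of Fe per formula unit: 2.55 × 55.845 = 142.405 g.
Weight fraction Fe = 142.405 / 497.334 = 0.2863.

28.63 weight percent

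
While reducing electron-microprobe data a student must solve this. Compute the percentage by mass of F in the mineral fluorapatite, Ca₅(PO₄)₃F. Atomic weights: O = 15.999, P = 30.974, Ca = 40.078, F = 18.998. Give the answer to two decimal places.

M(Ca₅(PO₄)₃F) = 504.298 g/mol.
F contributes 1 × 18.998 = 18.998 g per mole.
18.998/504.298 = 0.0377 → 3.77%.

3.77 weight percent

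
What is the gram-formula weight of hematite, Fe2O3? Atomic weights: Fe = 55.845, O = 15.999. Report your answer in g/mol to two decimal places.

M = 2×55.845 + 3×15.999

159.69 g/mol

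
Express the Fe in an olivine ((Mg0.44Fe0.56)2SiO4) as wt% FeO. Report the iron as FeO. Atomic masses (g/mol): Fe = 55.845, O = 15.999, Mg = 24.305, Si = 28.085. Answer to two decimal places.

Formula mass = 176.016 g/mol.
1.12 Fe → 1.1200 mol FeO per formula unit; M(FeO) = 71.844, so FeO mass = 80.465 g.
80.465/176.016 × 100 = 45.71 wt%.

45.71 wt%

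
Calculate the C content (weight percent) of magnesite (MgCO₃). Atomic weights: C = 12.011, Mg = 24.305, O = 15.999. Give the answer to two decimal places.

M(MgCO₃) = 84.313 g/mol.
C contributes 1 × 12.011 = 12.011 g per mole.
12.011/84.313 = 0.1425 → 14.25%.

14.25 weight percent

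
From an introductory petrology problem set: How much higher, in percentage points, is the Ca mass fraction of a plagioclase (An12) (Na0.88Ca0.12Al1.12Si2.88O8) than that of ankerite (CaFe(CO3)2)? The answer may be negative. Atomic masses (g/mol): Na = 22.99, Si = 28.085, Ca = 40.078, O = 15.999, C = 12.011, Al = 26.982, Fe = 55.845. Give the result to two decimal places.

Ca in Na0.88Ca0.12Al1.12Si2.88O8: molar mass 264.137 g/mol; 0.12×40.078 = 4.809 g → 1.82 wt%.
Ca in CaFe(CO3)2: molar mass 215.939 g/mol; 1×40.078 = 40.078 g → 18.56 wt%.
Difference = 1.82 − 18.56 = -16.74 percentage points.

-16.74 percentage points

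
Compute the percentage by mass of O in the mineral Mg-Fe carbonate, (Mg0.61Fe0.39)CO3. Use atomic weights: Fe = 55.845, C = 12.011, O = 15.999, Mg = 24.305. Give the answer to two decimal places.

49.68 mass %

Formula mass = 0.61*24.305 + 0.39*55.845 + 1*12.011 + 3*15.999 = 96.614 g/mol, of which 47.997 g is O.
So O makes up 47.997/96.614 = 0.4968 of the mass, i.e. 49.68%.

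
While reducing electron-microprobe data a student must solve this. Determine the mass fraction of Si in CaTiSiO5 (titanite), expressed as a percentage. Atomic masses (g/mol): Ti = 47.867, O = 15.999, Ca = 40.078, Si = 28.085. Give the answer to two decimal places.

Formula mass = 1×40.078 + 1×47.867 + 1×28.085 + 5×15.999 = 196.025 g/mol, of which 28.085 g is Si.
So Si makes up 28.085/196.025 = 0.1433 of the mass, i.e. 14.33%.

14.33 weight percent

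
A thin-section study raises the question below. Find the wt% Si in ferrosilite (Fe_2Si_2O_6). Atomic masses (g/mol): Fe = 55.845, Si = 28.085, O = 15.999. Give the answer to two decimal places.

Molar mass of Fe_2Si_2O_6: 2×55.845 + 2×28.085 + 6×15.999 = 263.854 g/mol.
Mass of Si per formula unit: 2 × 28.085 = 56.170 g.
Weight fraction Si = 56.170 / 263.854 = 0.2129.

21.29 weight percent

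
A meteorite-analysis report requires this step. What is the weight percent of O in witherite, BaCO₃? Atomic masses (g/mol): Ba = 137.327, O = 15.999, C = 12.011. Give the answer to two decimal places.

24.32 wt%

M(BaCO₃) = 197.335 g/mol.
O contributes 3 × 15.999 = 47.997 g per mole.
47.997/197.335 = 0.2432 → 24.32%.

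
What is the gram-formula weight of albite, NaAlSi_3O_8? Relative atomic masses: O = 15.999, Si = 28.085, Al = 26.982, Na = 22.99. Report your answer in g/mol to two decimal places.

262.22 g/mol

Na: 1 × 22.99 = 22.9900
Al: 1 × 26.982 = 26.9820
Si: 3 × 28.085 = 84.2550
O: 8 × 15.999 = 127.9920
Summing the contributions gives the formula mass.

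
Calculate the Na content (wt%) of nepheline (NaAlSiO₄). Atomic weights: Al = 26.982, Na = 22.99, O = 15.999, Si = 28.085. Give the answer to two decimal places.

Formula mass = 1*22.99 + 1*26.982 + 1*28.085 + 4*15.999 = 142.053 g/mol, of which 22.990 g is Na.
So Na makes up 22.990/142.053 = 0.1618 of the mass, i.e. 16.18%.

16.18 wt%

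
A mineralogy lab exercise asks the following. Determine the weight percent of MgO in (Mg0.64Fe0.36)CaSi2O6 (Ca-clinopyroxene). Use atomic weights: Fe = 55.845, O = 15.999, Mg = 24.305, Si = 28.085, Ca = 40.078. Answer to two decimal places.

Formula mass = 227.901 g/mol.
0.64 Mg → 0.6400 mol MgO per formula unit; M(MgO) = 40.304, so MgO mass = 25.795 g.
25.795/227.901 × 100 = 11.32 wt%.

11.32 wt%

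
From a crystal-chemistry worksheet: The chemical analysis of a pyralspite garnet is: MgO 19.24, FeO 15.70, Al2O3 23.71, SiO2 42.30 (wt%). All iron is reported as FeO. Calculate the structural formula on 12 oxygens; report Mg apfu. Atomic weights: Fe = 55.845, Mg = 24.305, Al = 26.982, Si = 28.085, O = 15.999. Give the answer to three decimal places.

MgO (M=40.304): mol = 0.47737; Mg = 0.47737, O = 0.47737.
FeO (M=71.844): mol = 0.21853; Fe = 0.21853, O = 0.21853.
Al2O3 (M=101.961): mol = 0.23254; Al = 0.46508, O = 0.69762.
SiO2 (M=60.083): mol = 0.70403; Si = 0.70403, O = 1.40806.
ΣO = 2.80158; factor = 12/ΣO = 4.28330.
Mg apfu = 0.47737 × 4.28330 = 2.045.

2.045 Mg apfu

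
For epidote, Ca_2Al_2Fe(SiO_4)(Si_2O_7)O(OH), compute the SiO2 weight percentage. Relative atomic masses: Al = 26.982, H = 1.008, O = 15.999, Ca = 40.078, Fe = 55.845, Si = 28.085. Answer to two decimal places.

37.30 wt%

M(Ca_2Al_2Fe(SiO_4)(Si_2O_7)O(OH)) = 483.215 g/mol; M(SiO2) = 60.083 g/mol.
Moles SiO2 per formula unit = 3 Si ÷ 1 = 3.0000.
SiO2 fraction = (3.0000 × 60.083) / 483.215 = 180.249/483.215 = 0.3730.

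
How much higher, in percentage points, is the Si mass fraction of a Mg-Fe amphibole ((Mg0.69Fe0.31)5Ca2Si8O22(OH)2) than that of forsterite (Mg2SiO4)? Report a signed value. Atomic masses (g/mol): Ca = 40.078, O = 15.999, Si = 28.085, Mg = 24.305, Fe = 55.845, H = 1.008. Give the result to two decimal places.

6.13 percentage points

M((Mg0.69Fe0.31)5Ca2Si8O22(OH)2) = 861.240 g/mol, so wt% Si = 224.680/861.240 × 100 = 26.09%.
M(Mg2SiO4) = 140.691 g/mol, so wt% Si = 28.085/140.691 × 100 = 19.96%.
26.09 − 19.96 = 6.13 pp.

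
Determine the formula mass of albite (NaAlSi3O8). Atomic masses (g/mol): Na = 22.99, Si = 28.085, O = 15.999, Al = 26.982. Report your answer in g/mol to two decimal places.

M = 1*22.99 + 1*26.982 + 3*28.085 + 8*15.999

262.22 g/mol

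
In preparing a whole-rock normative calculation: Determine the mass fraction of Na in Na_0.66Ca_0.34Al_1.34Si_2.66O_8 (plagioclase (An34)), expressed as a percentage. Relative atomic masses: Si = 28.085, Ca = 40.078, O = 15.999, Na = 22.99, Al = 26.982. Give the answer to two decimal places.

5.67 weight percent

Molar mass of Na_0.66Ca_0.34Al_1.34Si_2.66O_8: 0.66*22.99 + 0.34*40.078 + 1.34*26.982 + 2.66*28.085 + 8*15.999 = 267.654 g/mol.
Mass of Na per formula unit: 0.66 × 22.99 = 15.173 g.
Weight fraction Na = 15.173 / 267.654 = 0.0567.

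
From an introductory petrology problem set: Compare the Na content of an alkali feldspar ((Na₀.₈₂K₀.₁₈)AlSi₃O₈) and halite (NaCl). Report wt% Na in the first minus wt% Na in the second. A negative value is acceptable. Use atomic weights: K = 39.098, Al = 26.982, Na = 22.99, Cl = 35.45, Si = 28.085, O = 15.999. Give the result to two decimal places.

-32.23 percentage points

M((Na₀.₈₂K₀.₁₈)AlSi₃O₈) = 265.118 g/mol, so wt% Na = 18.852/265.118 × 100 = 7.11%.
M(NaCl) = 58.440 g/mol, so wt% Na = 22.990/58.440 × 100 = 39.34%.
7.11 − 39.34 = -32.23 pp.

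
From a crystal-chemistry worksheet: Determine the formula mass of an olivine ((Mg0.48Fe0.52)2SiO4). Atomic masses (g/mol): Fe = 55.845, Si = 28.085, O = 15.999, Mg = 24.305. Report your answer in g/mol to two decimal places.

173.49 g/mol

M = 0.96×24.305 + 1.04×55.845 + 1×28.085 + 4×15.999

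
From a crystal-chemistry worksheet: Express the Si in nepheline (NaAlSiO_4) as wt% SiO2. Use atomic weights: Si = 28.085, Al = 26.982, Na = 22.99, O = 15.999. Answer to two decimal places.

Formula mass = 142.053 g/mol.
1 Si → 1.0000 mol SiO2 per formula unit; M(SiO2) = 60.083, so SiO2 mass = 60.083 g.
60.083/142.053 × 100 = 42.30 wt%.

42.30 wt%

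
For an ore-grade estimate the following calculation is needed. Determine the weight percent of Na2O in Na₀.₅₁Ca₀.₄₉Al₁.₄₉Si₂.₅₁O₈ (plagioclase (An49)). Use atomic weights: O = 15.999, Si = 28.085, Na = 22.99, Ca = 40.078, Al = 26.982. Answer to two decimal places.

5.85 wt%

Molar mass of Na₀.₅₁Ca₀.₄₉Al₁.₄₉Si₂.₅₁O₈ = 0.51·22.99 + 0.49·40.078 + 1.49·26.982 + 2.51·28.085 + 8·15.999 = 270.052 g/mol.
Each formula unit contains 0.51 Na, equivalent to 0.51/2 = 0.2550 mol Na2O.
M(Na2O) = 2×22.99 + 1×15.999 = 61.979 g/mol.
Mass of Na2O per formula unit = 0.2550 × 61.979 = 15.805 g.
Na2O wt% = 15.805 / 270.052 × 100 = 5.85%.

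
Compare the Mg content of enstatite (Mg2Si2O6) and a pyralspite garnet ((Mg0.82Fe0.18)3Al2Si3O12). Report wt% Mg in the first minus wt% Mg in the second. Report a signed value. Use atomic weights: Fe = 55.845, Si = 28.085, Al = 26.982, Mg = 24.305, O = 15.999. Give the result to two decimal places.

Mg in Mg2Si2O6: molar mass 200.774 g/mol; 2×24.305 = 48.610 g → 24.21 wt%.
Mg in (Mg0.82Fe0.18)3Al2Si3O12: molar mass 420.154 g/mol; 2.46×24.305 = 59.790 g → 14.23 wt%.
Difference = 24.21 − 14.23 = 9.98 percentage points.

9.98 percentage points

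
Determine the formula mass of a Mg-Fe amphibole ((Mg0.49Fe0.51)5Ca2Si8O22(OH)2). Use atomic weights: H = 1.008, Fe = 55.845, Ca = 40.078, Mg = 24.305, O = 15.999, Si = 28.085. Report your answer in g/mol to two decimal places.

The formula mass is the sum 2.45*24.305 + 2.55*55.845 + 2*40.078 + 8*28.085 + 24*15.999 + 2*1.008.

892.78 g/mol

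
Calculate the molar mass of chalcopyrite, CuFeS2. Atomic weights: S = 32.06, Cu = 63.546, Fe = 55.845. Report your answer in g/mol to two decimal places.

The formula mass is the sum 1·63.546 + 1·55.845 + 2·32.06.

183.51 g/mol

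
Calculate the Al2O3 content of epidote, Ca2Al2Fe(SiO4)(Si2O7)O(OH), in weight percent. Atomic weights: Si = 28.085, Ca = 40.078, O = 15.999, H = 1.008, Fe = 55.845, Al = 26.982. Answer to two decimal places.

21.10 wt%

M(Ca2Al2Fe(SiO4)(Si2O7)O(OH)) = 483.215 g/mol; M(Al2O3) = 101.961 g/mol.
Moles Al2O3 per formula unit = 2 Al ÷ 2 = 1.0000.
Al2O3 fraction = (1.0000 × 101.961) / 483.215 = 101.961/483.215 = 0.2110.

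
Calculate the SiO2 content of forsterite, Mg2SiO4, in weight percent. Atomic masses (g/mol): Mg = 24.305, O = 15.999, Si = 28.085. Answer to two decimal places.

Molar mass of Mg2SiO4 = 2*24.305 + 1*28.085 + 4*15.999 = 140.691 g/mol.
Each formula unit contains 1 Si, equivalent to 1/1 = 1.0000 mol SiO2.
M(SiO2) = 1×28.085 + 2×15.999 = 60.083 g/mol.
Mass of SiO2 per formula unit = 1.0000 × 60.083 = 60.083 g.
SiO2 wt% = 60.083 / 140.691 × 100 = 42.71%.

42.71 wt%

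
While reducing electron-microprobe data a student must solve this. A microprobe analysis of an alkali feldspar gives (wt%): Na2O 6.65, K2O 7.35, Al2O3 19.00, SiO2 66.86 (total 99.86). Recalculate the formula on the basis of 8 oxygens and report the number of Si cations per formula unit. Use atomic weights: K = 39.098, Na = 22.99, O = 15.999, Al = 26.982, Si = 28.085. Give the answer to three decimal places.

2.997 Si apfu

6.65 wt% Na2O ÷ 61.979 g/mol = 0.10729 mol, giving 0.21458 Na and 0.10729 O.
7.35 wt% K2O ÷ 94.195 g/mol = 0.07803 mol, giving 0.15606 K and 0.07803 O.
19.00 wt% Al2O3 ÷ 101.961 g/mol = 0.18635 mol, giving 0.37270 Al and 0.55905 O.
66.86 wt% SiO2 ÷ 60.083 g/mol = 1.11279 mol, giving 1.11279 Si and 2.22558 O.
Oxygen sums to 2.96995; scaling by 8/2.96995 = 2.69365 puts the formula on 8 O.
Si: 1.11279 × 2.69365 = 2.997 atoms per formula unit.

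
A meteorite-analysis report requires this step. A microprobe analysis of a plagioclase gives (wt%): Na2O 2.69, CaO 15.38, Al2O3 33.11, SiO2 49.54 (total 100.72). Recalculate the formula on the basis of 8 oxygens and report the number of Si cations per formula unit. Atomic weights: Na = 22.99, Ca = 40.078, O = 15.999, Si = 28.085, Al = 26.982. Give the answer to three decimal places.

2.243 Si apfu

Na2O: 2.69/61.979 = 0.04340 mol → 0.08680 mol Na, 0.04340 mol O.
CaO: 15.38/56.077 = 0.27427 mol → 0.27427 mol Ca, 0.27427 mol O.
Al2O3: 33.11/101.961 = 0.32473 mol → 0.64946 mol Al, 0.97419 mol O.
SiO2: 49.54/60.083 = 0.82453 mol → 0.82453 mol Si, 1.64906 mol O.
Total oxygen = 2.94092 mol. Normalization factor = 8/2.94092 = 2.72024.
Si per 8 O = 0.82453 × 2.72024 = 2.243.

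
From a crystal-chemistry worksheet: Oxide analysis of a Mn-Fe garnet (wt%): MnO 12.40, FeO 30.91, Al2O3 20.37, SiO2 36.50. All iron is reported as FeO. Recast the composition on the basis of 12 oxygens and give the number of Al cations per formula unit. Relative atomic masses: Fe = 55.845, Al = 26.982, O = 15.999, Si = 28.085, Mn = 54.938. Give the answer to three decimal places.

MnO: 12.40/70.937 = 0.17480 mol → 0.17480 mol Mn, 0.17480 mol O.
FeO: 30.91/71.844 = 0.43024 mol → 0.43024 mol Fe, 0.43024 mol O.
Al2O3: 20.37/101.961 = 0.19978 mol → 0.39956 mol Al, 0.59934 mol O.
SiO2: 36.50/60.083 = 0.60749 mol → 0.60749 mol Si, 1.21498 mol O.
Total oxygen = 2.41936 mol. Normalization factor = 12/2.41936 = 4.95999.
Al per 12 O = 0.39956 × 4.95999 = 1.982.

1.982 Al apfu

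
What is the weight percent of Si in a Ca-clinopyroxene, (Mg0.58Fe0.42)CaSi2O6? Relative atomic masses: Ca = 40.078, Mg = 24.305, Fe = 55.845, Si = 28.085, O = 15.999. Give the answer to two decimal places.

Molar mass of (Mg0.58Fe0.42)CaSi2O6: 0.58·24.305 + 0.42·55.845 + 1·40.078 + 2·28.085 + 6·15.999 = 229.794 g/mol.
Mass of Si per formula unit: 2 × 28.085 = 56.170 g.
Weight fraction Si = 56.170 / 229.794 = 0.2444.

24.44 weight percent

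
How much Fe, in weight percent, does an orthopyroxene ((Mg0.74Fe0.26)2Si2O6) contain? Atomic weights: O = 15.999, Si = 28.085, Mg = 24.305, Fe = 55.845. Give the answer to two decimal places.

13.37 weight percent

M((Mg0.74Fe0.26)2Si2O6) = 217.175 g/mol.
Fe contributes 0.52 × 55.845 = 29.039 g per mole.
29.039/217.175 = 0.1337 → 13.37%.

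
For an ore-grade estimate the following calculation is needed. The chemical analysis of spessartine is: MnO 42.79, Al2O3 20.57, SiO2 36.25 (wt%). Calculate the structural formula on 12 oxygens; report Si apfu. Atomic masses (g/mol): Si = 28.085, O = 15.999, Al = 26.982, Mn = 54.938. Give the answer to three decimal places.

42.79 wt% MnO ÷ 70.937 g/mol = 0.60321 mol, giving 0.60321 Mn and 0.60321 O.
20.57 wt% Al2O3 ÷ 101.961 g/mol = 0.20174 mol, giving 0.40348 Al and 0.60522 O.
36.25 wt% SiO2 ÷ 60.083 g/mol = 0.60333 mol, giving 0.60333 Si and 1.20666 O.
Oxygen sums to 2.41509; scaling by 12/2.41509 = 4.96876 puts the formula on 12 O.
Si: 0.60333 × 4.96876 = 2.998 atoms per formula unit.

2.998 Si apfu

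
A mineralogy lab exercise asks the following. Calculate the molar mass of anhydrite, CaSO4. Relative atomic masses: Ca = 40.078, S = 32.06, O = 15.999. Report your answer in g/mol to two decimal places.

136.13 g/mol

M = 1*40.078 + 1*32.06 + 4*15.999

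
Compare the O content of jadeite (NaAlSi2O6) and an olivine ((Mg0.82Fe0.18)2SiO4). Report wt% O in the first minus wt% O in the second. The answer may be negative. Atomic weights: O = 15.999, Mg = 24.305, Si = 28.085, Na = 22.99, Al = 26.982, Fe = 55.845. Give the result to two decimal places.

M(NaAlSi2O6) = 202.136 g/mol, so wt% O = 95.994/202.136 × 100 = 47.49%.
M((Mg0.82Fe0.18)2SiO4) = 152.045 g/mol, so wt% O = 63.996/152.045 × 100 = 42.09%.
47.49 − 42.09 = 5.40 pp.

5.40 percentage points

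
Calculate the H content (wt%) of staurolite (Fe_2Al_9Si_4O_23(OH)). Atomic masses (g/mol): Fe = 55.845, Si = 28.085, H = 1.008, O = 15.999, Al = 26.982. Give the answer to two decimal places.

Formula mass = 2*55.845 + 9*26.982 + 4*28.085 + 24*15.999 + 1*1.008 = 851.852 g/mol, of which 1.008 g is H.
So H makes up 1.008/851.852 = 0.0012 of the mass, i.e. 0.12%.

0.12 wt%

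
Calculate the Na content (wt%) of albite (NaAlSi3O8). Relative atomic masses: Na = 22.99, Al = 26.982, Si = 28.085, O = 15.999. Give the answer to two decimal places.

Formula mass = 1·22.99 + 1·26.982 + 3·28.085 + 8·15.999 = 262.219 g/mol, of which 22.990 g is Na.
So Na makes up 22.990/262.219 = 0.0877 of the mass, i.e. 8.77%.

8.77 wt%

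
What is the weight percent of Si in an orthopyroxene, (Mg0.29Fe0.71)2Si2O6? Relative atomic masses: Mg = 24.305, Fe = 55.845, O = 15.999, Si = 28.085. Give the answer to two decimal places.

M((Mg0.29Fe0.71)2Si2O6) = 245.561 g/mol.
Si contributes 2 × 28.085 = 56.170 g per mole.
56.170/245.561 = 0.2287 → 22.87%.

22.87 weight percent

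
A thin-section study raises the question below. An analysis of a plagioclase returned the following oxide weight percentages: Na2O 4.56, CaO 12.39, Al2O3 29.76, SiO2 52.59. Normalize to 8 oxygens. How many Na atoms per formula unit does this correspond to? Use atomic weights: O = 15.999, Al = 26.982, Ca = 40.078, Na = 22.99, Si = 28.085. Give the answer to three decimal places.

0.403 Na apfu

Na2O: 4.56/61.979 = 0.07357 mol → 0.14714 mol Na, 0.07357 mol O.
CaO: 12.39/56.077 = 0.22095 mol → 0.22095 mol Ca, 0.22095 mol O.
Al2O3: 29.76/101.961 = 0.29188 mol → 0.58376 mol Al, 0.87564 mol O.
SiO2: 52.59/60.083 = 0.87529 mol → 0.87529 mol Si, 1.75058 mol O.
Total oxygen = 2.92074 mol. Normalization factor = 8/2.92074 = 2.73903.
Na per 8 O = 0.14714 × 2.73903 = 0.403.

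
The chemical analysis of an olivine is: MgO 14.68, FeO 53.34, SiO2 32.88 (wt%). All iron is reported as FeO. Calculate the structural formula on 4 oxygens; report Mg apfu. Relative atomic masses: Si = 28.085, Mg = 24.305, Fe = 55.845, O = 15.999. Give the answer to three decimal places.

0.662 Mg apfu

MgO: 14.68/40.304 = 0.36423 mol → 0.36423 mol Mg, 0.36423 mol O.
FeO: 53.34/71.844 = 0.74244 mol → 0.74244 mol Fe, 0.74244 mol O.
SiO2: 32.88/60.083 = 0.54724 mol → 0.54724 mol Si, 1.09448 mol O.
Total oxygen = 2.20115 mol. Normalization factor = 4/2.20115 = 1.81723.
Mg per 4 O = 0.36423 × 1.81723 = 0.662.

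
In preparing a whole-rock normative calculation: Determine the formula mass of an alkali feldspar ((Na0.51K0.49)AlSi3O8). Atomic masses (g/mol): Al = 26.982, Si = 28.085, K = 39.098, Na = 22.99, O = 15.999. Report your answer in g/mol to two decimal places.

Na: 0.51 × 22.99 = 11.7249
K: 0.49 × 39.098 = 19.1580
Al: 1 × 26.982 = 26.9820
Si: 3 × 28.085 = 84.2550
O: 8 × 15.999 = 127.9920
Summing the contributions gives the formula mass.

270.11 g/mol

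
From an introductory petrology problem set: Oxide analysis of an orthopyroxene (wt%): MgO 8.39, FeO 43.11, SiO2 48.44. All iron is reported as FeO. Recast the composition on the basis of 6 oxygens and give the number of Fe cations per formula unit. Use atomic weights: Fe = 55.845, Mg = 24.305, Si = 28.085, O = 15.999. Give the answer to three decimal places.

MgO: 8.39/40.304 = 0.20817 mol → 0.20817 mol Mg, 0.20817 mol O.
FeO: 43.11/71.844 = 0.60005 mol → 0.60005 mol Fe, 0.60005 mol O.
SiO2: 48.44/60.083 = 0.80622 mol → 0.80622 mol Si, 1.61244 mol O.
Total oxygen = 2.42066 mol. Normalization factor = 6/2.42066 = 2.47866.
Fe per 6 O = 0.60005 × 2.47866 = 1.487.

1.487 Fe apfu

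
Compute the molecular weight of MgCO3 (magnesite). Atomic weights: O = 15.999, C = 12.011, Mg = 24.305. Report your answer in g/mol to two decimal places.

The formula mass is the sum 1×24.305 + 1×12.011 + 3×15.999.

84.31 g/mol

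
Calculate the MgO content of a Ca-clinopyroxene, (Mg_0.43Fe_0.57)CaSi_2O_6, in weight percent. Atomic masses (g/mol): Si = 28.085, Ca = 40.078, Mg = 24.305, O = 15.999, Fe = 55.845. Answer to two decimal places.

7.39 wt%

Formula mass = 234.525 g/mol.
0.43 Mg → 0.4300 mol MgO per formula unit; M(MgO) = 40.304, so MgO mass = 17.331 g.
17.331/234.525 × 100 = 7.39 wt%.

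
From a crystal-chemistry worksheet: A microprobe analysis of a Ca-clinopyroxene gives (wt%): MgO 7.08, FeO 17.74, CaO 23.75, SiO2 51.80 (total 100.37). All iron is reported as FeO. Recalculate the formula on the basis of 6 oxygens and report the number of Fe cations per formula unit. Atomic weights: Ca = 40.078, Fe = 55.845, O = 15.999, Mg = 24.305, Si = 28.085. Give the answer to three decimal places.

0.576 Fe apfu

MgO (M=40.304): mol = 0.17566; Mg = 0.17566, O = 0.17566.
FeO (M=71.844): mol = 0.24692; Fe = 0.24692, O = 0.24692.
CaO (M=56.077): mol = 0.42352; Ca = 0.42352, O = 0.42352.
SiO2 (M=60.083): mol = 0.86214; Si = 0.86214, O = 1.72428.
ΣO = 2.57038; factor = 6/ΣO = 2.33429.
Fe apfu = 0.24692 × 2.33429 = 0.576.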